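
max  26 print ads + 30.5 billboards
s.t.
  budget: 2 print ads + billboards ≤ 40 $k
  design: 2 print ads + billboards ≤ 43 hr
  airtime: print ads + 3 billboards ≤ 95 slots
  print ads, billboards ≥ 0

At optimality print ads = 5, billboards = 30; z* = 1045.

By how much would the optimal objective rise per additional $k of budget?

Check each constraint at x*: budget 40/40 (tight); design 40/43 (slack 3); airtime 95/95 (tight).
Slack constraints have shadow price 0 (complementary slackness).
The binding rows give the dual system: 2·y_budget + 1·y_airtime = 26 and 1·y_budget + 3·y_airtime = 30.5.
Solving: y_budget = 9.5, y_airtime = 7.
Shadow price of budget = 9.5.

9.5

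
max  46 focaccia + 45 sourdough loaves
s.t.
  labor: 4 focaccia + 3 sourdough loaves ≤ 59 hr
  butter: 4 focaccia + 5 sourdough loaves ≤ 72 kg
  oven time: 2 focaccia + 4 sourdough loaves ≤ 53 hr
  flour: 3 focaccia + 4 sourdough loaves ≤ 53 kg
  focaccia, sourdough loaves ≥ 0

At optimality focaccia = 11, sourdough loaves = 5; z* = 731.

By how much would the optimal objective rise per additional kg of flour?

Binding: labor and flour. Non-binding: butter (3 unused), oven time (11 unused).
Since butter, oven time are not tight, their duals are 0.
The binding rows give the dual system: 4·y_labor + 3·y_flour = 46 and 3·y_labor + 4·y_flour = 45.
Solving: y_labor = 7, y_flour = 6.
Shadow price of flour = 6.

6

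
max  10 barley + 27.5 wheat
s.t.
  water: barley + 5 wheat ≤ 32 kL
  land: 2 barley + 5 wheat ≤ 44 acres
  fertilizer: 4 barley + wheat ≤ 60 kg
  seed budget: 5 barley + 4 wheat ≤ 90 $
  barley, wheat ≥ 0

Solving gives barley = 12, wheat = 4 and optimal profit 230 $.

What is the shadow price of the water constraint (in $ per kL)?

At the optimum: water uses 32 of 32 (binding); land uses 44 of 44 (binding); fertilizer uses 52 of 60 (slack = 8); seed budget uses 76 of 90 (slack = 14).
By complementary slackness, y = 0 for the non-binding constraints.
From A_Bᵀ y = c: 1·y_water + 2·y_land = 10; 5·y_water + 5·y_land = 27.5.
This yields shadow prices y_water = 1, y_land = 4.5.
Shadow price of water = 1.

1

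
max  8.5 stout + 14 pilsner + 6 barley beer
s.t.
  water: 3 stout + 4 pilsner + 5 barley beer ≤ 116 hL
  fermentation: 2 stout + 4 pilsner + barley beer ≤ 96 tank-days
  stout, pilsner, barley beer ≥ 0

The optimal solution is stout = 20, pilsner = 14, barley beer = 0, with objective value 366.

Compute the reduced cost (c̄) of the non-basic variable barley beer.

-3.5

Both water and fermentation are binding at x*.
The binding rows give the dual system: 3·y_water + 2·y_fermentation = 8.5 and 4·y_water + 4·y_fermentation = 14.
This yields shadow prices y_water = 1.5, y_fermentation = 2.
Reduced cost of barley beer: c₃ − yᵀa₃ = 6 − (1.5·5 + 2·1) = 6 − 9.5 = -3.5.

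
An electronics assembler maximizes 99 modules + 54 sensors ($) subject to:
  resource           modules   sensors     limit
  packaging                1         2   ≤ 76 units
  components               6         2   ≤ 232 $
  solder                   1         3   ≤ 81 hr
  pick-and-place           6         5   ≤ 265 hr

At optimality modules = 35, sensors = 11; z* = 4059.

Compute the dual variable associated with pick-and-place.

At the optimum: packaging uses 57 of 76 (slack = 19); components uses 232 of 232 (binding); solder uses 68 of 81 (slack = 13); pick-and-place uses 265 of 265 (binding).
Slack constraints have shadow price 0 (complementary slackness).
The binding rows give the dual system: 6·y_components + 6·y_pick-and-place = 99 and 2·y_components + 5·y_pick-and-place = 54.
→ y_components = 9.5 and y_pick-and-place = 7.
Shadow price of pick-and-place = 7.

7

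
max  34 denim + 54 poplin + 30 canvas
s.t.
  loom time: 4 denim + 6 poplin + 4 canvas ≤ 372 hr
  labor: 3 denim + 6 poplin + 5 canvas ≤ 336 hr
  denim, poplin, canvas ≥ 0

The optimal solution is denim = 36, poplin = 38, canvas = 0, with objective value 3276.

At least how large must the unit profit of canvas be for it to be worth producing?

38

Check each constraint at x*: loom time 372/372 (tight); labor 336/336 (tight).
Dual feasibility on the basic columns requires 4·y_loom time + 3·y_labor = 34, 6·y_loom time + 6·y_labor = 54.
This yields shadow prices y_loom time = 7, y_labor = 2.
canvas enters the basis when its profit ≥ yᵀa₃ = 7·4 + 2·5 = 38.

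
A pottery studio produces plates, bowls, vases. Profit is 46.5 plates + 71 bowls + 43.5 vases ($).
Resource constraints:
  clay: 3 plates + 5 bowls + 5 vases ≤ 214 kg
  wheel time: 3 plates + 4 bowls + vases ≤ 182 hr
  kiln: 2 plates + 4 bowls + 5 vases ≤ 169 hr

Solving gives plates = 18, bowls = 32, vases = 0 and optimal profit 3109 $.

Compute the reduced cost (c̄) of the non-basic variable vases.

-8

At the optimum: clay uses 214 of 214 (binding); wheel time uses 182 of 182 (binding); kiln uses 164 of 169 (slack = 5).
By complementary slackness, y = 0 for the non-binding constraint.
From A_Bᵀ y = c: 3·y_clay + 3·y_wheel time = 46.5; 5·y_clay + 4·y_wheel time = 71.
Solving: y_clay = 9, y_wheel time = 6.5.
Reduced cost of vases: c₃ − yᵀa₃ = 43.5 − (9·5 + 6.5·1) = 43.5 − 51.5 = -8.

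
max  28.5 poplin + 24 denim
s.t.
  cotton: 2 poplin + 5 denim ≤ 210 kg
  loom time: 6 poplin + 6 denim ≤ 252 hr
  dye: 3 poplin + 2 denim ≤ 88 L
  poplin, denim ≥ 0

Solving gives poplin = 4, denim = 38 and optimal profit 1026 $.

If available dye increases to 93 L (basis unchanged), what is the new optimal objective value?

Check each constraint at x*: cotton 198/210 (slack 12); loom time 252/252 (tight); dye 88/88 (tight).
By complementary slackness, y = 0 for the non-binding constraint.
Dual feasibility on the basic columns requires 6·y_loom time + 3·y_dye = 28.5, 6·y_loom time + 2·y_dye = 24.
This yields shadow prices y_loom time = 2.5, y_dye = 4.5.
Δz = y_dye·Δb = 4.5 × (5) = 22.5, so new z* = 1026 + 22.5 = 1048.5.

1048.5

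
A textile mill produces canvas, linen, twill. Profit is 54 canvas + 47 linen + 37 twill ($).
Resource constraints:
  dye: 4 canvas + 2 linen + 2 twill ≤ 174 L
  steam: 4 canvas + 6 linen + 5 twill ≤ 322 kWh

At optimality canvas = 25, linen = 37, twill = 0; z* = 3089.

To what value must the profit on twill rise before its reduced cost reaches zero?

At the optimum: dye uses 174 of 174 (binding); steam uses 322 of 322 (binding).
From A_Bᵀ y = c: 4·y_dye + 4·y_steam = 54; 2·y_dye + 6·y_steam = 47.
This yields shadow prices y_dye = 8.5, y_steam = 5.
twill enters the basis when its profit ≥ yᵀa₃ = 8.5·2 + 5·5 = 42.

42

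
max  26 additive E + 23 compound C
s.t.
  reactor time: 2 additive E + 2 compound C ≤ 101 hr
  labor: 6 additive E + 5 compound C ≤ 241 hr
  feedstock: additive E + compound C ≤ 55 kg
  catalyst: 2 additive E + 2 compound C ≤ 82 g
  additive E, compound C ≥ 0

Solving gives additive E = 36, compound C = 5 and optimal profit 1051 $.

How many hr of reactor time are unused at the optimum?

19

reactor time used = 2·36 + 2·5 = 82; slack = 101 − 82 = 19.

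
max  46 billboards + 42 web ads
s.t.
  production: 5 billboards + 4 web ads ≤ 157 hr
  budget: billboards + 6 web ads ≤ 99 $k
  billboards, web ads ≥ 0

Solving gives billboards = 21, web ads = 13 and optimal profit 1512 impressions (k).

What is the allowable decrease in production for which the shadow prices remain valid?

Binding constraints: production, budget. The basis is B = [[5,4],[1,6]] with det 26.
Per unit decrease in production, x* moves by d = (-0.2308, 0.0385).
The basis stays optimal until billboards reaches 0; allowable decrease = 91 hr.

91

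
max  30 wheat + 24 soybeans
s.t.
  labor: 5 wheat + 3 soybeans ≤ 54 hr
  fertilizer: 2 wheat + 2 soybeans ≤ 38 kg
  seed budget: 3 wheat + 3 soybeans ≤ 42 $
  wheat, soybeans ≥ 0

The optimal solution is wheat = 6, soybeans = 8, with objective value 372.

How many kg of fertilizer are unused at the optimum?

10

fertilizer used = 2·6 + 2·8 = 28; slack = 38 − 28 = 10.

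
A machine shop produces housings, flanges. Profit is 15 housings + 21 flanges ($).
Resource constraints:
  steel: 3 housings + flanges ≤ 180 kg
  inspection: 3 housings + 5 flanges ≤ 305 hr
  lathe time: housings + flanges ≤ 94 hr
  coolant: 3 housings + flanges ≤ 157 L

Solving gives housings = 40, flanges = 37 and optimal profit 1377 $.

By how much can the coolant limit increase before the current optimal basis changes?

Binding constraints: inspection, coolant. The basis is B = [[3,5],[3,1]] with det -12.
Per unit increase in coolant, x* moves by d = (0.4167, -0.25).
The basis stays optimal until steel becomes binding; allowable increase = 23 L.

23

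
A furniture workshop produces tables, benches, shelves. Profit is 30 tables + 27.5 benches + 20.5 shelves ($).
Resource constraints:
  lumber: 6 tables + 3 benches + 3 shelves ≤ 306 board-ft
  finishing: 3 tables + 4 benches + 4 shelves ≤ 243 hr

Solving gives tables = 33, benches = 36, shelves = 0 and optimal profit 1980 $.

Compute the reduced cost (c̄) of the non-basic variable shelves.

-7

Check each constraint at x*: lumber 306/306 (tight); finishing 243/243 (tight).
From A_Bᵀ y = c: 6·y_lumber + 3·y_finishing = 30; 3·y_lumber + 4·y_finishing = 27.5.
This yields shadow prices y_lumber = 2.5, y_finishing = 5.
Reduced cost of shelves: c₃ − yᵀa₃ = 20.5 − (2.5·3 + 5·4) = 20.5 − 27.5 = -7.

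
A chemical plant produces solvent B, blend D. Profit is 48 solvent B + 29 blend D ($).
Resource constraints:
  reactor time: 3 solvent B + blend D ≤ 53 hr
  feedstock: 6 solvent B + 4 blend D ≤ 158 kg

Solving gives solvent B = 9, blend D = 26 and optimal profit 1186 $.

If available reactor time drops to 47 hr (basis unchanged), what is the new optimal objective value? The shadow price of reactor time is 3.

1168

Δb = -6, so new z* = 1186 + (3)·(-6) = 1186 − 18 = 1168.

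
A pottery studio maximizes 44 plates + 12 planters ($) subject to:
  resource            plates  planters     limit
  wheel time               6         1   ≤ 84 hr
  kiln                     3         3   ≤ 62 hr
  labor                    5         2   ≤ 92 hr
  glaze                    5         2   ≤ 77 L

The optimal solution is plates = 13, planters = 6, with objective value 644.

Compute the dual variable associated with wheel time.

4

Binding: wheel time and glaze. Non-binding: kiln (5 unused), labor (15 unused).
Slack constraints have shadow price 0 (complementary slackness).
The binding rows give the dual system: 6·y_wheel time + 5·y_glaze = 44 and 1·y_wheel time + 2·y_glaze = 12.
Solving: y_wheel time = 4, y_glaze = 4.
Shadow price of wheel time = 4.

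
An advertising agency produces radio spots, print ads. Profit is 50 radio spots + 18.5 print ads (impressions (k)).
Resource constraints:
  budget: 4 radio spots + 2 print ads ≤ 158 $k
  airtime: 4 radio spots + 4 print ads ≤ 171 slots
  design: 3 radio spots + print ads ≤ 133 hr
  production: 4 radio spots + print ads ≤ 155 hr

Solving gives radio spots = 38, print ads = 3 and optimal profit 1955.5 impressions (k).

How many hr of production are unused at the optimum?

0

production used = 4·38 + 1·3 = 155; slack = 155 − 155 = 0.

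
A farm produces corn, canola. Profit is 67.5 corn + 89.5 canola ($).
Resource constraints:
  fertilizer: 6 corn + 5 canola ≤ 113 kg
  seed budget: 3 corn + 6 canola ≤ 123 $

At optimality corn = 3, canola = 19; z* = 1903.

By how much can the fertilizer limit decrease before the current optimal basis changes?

Binding constraints: fertilizer, seed budget. The basis is B = [[6,5],[3,6]] with det 21.
Per unit decrease in fertilizer, x* moves by d = (-0.2857, 0.1429).
The basis stays optimal until corn reaches 0; allowable decrease = 10.5 kg.

10.5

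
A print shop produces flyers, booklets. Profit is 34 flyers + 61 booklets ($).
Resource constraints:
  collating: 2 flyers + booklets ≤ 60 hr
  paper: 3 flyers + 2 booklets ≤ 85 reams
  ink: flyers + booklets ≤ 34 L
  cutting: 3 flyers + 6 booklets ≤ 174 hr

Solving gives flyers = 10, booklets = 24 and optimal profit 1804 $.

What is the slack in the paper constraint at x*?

paper used = 3·10 + 2·24 = 78; slack = 85 − 78 = 7.

7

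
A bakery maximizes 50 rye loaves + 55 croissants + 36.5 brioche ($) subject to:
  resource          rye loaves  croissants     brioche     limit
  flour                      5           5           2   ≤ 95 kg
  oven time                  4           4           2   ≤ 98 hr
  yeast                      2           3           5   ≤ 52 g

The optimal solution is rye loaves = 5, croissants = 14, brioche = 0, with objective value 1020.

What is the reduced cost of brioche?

At the optimum: flour uses 95 of 95 (binding); oven time uses 76 of 98 (slack = 22); yeast uses 52 of 52 (binding).
Slack constraints have shadow price 0 (complementary slackness).
From A_Bᵀ y = c: 5·y_flour + 2·y_yeast = 50; 5·y_flour + 3·y_yeast = 55.
→ y_flour = 8 and y_yeast = 5.
Reduced cost of brioche: c₃ − yᵀa₃ = 36.5 − (8·2 + 5·5) = 36.5 − 41 = -4.5.

-4.5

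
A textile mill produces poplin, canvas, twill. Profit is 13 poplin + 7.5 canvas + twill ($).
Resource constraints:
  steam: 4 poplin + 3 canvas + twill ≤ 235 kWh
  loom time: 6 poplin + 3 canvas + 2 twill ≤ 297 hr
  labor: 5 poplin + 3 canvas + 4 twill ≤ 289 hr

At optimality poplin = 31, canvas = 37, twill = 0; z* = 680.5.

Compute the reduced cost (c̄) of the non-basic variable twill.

-3

Binding: steam and loom time. Non-binding: labor (23 unused).
Slack constraints have shadow price 0 (complementary slackness).
The binding rows give the dual system: 4·y_steam + 6·y_loom time = 13 and 3·y_steam + 3·y_loom time = 7.5.
Solving: y_steam = 1, y_loom time = 1.5.
Reduced cost of twill: c₃ − yᵀa₃ = 1 − (1·1 + 1.5·2) = 1 − 4 = -3.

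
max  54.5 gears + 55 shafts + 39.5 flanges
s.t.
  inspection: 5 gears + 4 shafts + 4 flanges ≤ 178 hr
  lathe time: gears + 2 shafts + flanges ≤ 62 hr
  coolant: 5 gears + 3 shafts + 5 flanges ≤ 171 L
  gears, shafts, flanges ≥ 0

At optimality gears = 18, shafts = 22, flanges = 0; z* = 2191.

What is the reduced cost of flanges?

-6

At the optimum: inspection uses 178 of 178 (binding); lathe time uses 62 of 62 (binding); coolant uses 156 of 171 (slack = 15).
Slack constraints have shadow price 0 (complementary slackness).
The binding rows give the dual system: 5·y_inspection + 1·y_lathe time = 54.5 and 4·y_inspection + 2·y_lathe time = 55.
Solving: y_inspection = 9, y_lathe time = 9.5.
Reduced cost of flanges: c₃ − yᵀa₃ = 39.5 − (9·4 + 9.5·1) = 39.5 − 45.5 = -6.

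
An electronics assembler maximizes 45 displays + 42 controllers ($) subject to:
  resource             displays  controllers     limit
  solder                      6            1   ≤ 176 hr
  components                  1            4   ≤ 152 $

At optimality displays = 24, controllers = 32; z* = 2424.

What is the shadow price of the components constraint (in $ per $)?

9

Check each constraint at x*: solder 176/176 (tight); components 152/152 (tight).
From A_Bᵀ y = c: 6·y_solder + 1·y_components = 45; 1·y_solder + 4·y_components = 42.
This yields shadow prices y_solder = 6, y_components = 9.
Shadow price of components = 9.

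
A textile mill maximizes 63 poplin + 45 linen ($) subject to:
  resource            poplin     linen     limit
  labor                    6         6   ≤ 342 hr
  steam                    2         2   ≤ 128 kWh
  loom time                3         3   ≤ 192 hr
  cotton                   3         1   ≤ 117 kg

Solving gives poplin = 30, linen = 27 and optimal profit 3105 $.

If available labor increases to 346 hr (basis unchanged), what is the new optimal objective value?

3129

Check each constraint at x*: labor 342/342 (tight); steam 114/128 (slack 14); loom time 171/192 (slack 21); cotton 117/117 (tight).
Slack constraints have shadow price 0 (complementary slackness).
The binding rows give the dual system: 6·y_labor + 3·y_cotton = 63 and 6·y_labor + 1·y_cotton = 45.
→ y_labor = 6 and y_cotton = 9.
Δz = y_labor·Δb = 6 × (4) = 24, so new z* = 3105 + 24 = 3129.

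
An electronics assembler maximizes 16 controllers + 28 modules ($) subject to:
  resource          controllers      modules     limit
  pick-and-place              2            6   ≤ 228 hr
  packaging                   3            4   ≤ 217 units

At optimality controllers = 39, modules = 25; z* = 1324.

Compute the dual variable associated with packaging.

4

Both pick-and-place and packaging are binding at x*.
Dual feasibility on the basic columns requires 2·y_pick-and-place + 3·y_packaging = 16, 6·y_pick-and-place + 4·y_packaging = 28.
Solving: y_pick-and-place = 2, y_packaging = 4.
Shadow price of packaging = 4.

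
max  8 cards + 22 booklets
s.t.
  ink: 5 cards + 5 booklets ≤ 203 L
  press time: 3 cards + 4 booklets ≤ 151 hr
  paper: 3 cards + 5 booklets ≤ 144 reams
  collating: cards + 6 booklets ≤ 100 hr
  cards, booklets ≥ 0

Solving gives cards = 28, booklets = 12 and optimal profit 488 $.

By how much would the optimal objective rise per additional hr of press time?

0

Binding: paper and collating. Non-binding: ink (3 unused), press time (19 unused).
By complementary slackness, y = 0 for the non-binding constraints.
Dual feasibility on the basic columns requires 3·y_paper + 1·y_collating = 8, 5·y_paper + 6·y_collating = 22.
This yields shadow prices y_paper = 2, y_collating = 2.
Shadow price of press time = 0.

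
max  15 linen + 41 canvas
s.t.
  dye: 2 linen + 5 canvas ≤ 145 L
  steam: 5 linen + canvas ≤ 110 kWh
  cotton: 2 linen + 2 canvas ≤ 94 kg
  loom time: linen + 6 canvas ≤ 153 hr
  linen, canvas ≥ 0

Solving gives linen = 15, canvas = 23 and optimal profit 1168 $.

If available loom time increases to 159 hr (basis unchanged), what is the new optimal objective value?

Binding: dye and loom time. Non-binding: steam (12 unused), cotton (18 unused).
By complementary slackness, y = 0 for the non-binding constraints.
From A_Bᵀ y = c: 2·y_dye + 1·y_loom time = 15; 5·y_dye + 6·y_loom time = 41.
Solving: y_dye = 7, y_loom time = 1.
Δz = y_loom time·Δb = 1 × (6) = 6, so new z* = 1168 + 6 = 1174.

1174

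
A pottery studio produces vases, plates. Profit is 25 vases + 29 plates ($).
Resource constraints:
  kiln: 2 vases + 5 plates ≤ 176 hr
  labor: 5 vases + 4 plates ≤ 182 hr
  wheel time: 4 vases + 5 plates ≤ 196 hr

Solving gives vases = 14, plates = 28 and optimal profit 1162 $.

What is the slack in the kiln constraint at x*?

8

kiln used = 2·14 + 5·28 = 168; slack = 176 − 168 = 8.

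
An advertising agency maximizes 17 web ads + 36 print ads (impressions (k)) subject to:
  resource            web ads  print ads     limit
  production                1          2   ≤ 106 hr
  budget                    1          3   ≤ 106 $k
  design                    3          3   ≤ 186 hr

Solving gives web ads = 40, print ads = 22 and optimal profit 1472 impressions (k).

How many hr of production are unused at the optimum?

22

production used = 1·40 + 2·22 = 84; slack = 106 − 84 = 22.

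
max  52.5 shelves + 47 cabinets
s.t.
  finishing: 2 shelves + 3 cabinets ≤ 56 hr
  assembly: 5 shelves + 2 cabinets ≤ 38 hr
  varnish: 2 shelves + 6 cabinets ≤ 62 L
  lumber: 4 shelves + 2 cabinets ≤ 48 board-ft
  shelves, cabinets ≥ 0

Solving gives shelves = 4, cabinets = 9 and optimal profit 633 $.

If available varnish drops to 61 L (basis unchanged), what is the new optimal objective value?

At the optimum: finishing uses 35 of 56 (slack = 21); assembly uses 38 of 38 (binding); varnish uses 62 of 62 (binding); lumber uses 34 of 48 (slack = 14).
Since finishing, lumber are not tight, their duals are 0.
The binding rows give the dual system: 5·y_assembly + 2·y_varnish = 52.5 and 2·y_assembly + 6·y_varnish = 47.
→ y_assembly = 8.5 and y_varnish = 5.
Δz = y_varnish·Δb = 5 × (-1) = -5, so new z* = 633 − 5 = 628.

628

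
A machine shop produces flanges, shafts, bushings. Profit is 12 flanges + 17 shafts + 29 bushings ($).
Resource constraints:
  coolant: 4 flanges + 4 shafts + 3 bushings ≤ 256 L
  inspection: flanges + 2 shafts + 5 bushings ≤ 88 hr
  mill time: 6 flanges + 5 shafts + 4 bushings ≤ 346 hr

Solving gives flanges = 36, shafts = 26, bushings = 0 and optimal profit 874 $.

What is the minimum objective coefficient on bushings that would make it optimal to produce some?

34

Check each constraint at x*: coolant 248/256 (slack 8); inspection 88/88 (tight); mill time 346/346 (tight).
Slack constraints have shadow price 0 (complementary slackness).
The binding rows give the dual system: 1·y_inspection + 6·y_mill time = 12 and 2·y_inspection + 5·y_mill time = 17.
Solving: y_inspection = 6, y_mill time = 1.
bushings enters the basis when its profit ≥ yᵀa₃ = 6·5 + 1·4 = 34.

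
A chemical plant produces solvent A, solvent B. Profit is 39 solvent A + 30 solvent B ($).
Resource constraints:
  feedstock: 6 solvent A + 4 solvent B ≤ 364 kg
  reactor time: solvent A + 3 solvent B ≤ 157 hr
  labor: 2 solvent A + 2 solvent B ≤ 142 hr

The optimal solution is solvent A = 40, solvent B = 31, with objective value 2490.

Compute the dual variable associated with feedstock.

At the optimum: feedstock uses 364 of 364 (binding); reactor time uses 133 of 157 (slack = 24); labor uses 142 of 142 (binding).
Slack constraints have shadow price 0 (complementary slackness).
The binding rows give the dual system: 6·y_feedstock + 2·y_labor = 39 and 4·y_feedstock + 2·y_labor = 30.
This yields shadow prices y_feedstock = 4.5, y_labor = 6.
Shadow price of feedstock = 4.5.

4.5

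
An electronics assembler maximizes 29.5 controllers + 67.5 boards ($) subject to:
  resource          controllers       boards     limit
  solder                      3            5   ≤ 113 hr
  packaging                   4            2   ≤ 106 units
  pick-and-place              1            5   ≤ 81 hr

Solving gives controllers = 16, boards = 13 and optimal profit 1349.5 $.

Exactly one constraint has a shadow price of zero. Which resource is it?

packaging

solder: 113/113 (binding)
packaging: 90/106 (slack 16)
pick-and-place: 81/81 (binding)
By complementary slackness, a constraint with positive slack has shadow price 0 → packaging.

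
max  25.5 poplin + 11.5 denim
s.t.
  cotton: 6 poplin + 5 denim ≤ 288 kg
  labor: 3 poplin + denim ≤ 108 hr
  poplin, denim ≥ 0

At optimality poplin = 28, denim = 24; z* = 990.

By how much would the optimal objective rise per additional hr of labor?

6.5

At the optimum: cotton uses 288 of 288 (binding); labor uses 108 of 108 (binding).
From A_Bᵀ y = c: 6·y_cotton + 3·y_labor = 25.5; 5·y_cotton + 1·y_labor = 11.5.
This yields shadow prices y_cotton = 1, y_labor = 6.5.
Shadow price of labor = 6.5.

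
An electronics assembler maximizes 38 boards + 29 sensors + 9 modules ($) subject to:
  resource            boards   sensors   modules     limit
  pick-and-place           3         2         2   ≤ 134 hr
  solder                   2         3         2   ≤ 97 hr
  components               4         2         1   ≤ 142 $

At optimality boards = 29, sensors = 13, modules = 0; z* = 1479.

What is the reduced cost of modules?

Binding: solder and components. Non-binding: pick-and-place (21 unused).
By complementary slackness, y = 0 for the non-binding constraint.
Dual feasibility on the basic columns requires 2·y_solder + 4·y_components = 38, 3·y_solder + 2·y_components = 29.
Solving: y_solder = 5, y_components = 7.
Reduced cost of modules: c₃ − yᵀa₃ = 9 − (5·2 + 7·1) = 9 − 17 = -8.

-8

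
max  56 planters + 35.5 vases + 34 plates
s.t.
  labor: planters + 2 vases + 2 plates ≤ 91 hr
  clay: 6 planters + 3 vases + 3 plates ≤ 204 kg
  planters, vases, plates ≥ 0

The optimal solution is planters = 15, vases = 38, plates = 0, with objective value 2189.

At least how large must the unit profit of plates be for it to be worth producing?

35.5

At the optimum: labor uses 91 of 91 (binding); clay uses 204 of 204 (binding).
Dual feasibility on the basic columns requires 1·y_labor + 6·y_clay = 56, 2·y_labor + 3·y_clay = 35.5.
This yields shadow prices y_labor = 5, y_clay = 8.5.
plates enters the basis when its profit ≥ yᵀa₃ = 5·2 + 8.5·3 = 35.5.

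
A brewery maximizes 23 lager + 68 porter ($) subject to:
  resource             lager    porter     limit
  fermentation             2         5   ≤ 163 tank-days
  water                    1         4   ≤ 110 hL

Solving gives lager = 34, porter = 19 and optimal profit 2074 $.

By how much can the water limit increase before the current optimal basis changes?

20.4

Binding constraints: fermentation, water. The basis is B = [[2,5],[1,4]] with det 3.
Per unit increase in water, x* moves by d = (-1.6667, 0.6667).
The basis stays optimal until lager reaches 0; allowable increase = 20.4 hL.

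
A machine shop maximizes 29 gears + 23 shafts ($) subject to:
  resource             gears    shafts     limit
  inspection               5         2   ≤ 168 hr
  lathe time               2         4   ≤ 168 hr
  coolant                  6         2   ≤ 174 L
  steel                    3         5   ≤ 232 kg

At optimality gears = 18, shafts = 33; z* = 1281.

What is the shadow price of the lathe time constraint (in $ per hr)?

Binding: lathe time and coolant. Non-binding: inspection (12 unused), steel (13 unused).
Since inspection, steel are not tight, their duals are 0.
Dual feasibility on the basic columns requires 2·y_lathe time + 6·y_coolant = 29, 4·y_lathe time + 2·y_coolant = 23.
This yields shadow prices y_lathe time = 4, y_coolant = 3.5.
Shadow price of lathe time = 4.

4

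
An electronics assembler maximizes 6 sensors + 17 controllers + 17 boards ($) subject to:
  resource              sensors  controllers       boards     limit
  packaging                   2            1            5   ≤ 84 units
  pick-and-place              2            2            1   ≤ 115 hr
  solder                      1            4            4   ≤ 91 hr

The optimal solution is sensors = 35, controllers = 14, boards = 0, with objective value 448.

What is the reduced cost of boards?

Check each constraint at x*: packaging 84/84 (tight); pick-and-place 98/115 (slack 17); solder 91/91 (tight).
By complementary slackness, y = 0 for the non-binding constraint.
The binding rows give the dual system: 2·y_packaging + 1·y_solder = 6 and 1·y_packaging + 4·y_solder = 17.
→ y_packaging = 1 and y_solder = 4.
Reduced cost of boards: c₃ − yᵀa₃ = 17 − (1·5 + 4·4) = 17 − 21 = -4.

-4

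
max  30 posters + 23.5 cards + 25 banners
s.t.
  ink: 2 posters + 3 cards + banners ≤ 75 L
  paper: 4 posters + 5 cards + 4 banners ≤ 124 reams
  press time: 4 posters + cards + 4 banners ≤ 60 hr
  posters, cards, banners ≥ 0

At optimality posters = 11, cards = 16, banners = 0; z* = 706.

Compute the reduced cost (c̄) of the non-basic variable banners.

-5

At the optimum: ink uses 70 of 75 (slack = 5); paper uses 124 of 124 (binding); press time uses 60 of 60 (binding).
Since ink is not tight, its dual is 0.
The binding rows give the dual system: 4·y_paper + 4·y_press time = 30 and 5·y_paper + 1·y_press time = 23.5.
Solving: y_paper = 4, y_press time = 3.5.
Reduced cost of banners: c₃ − yᵀa₃ = 25 − (4·4 + 3.5·4) = 25 − 30 = -5.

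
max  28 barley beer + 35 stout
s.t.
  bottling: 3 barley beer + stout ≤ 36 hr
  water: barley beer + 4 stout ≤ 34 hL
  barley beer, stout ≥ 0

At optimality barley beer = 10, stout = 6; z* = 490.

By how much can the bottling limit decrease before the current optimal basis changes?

27.5

Binding constraints: bottling, water. The basis is B = [[3,1],[1,4]] with det 11.
Per unit decrease in bottling, x* moves by d = (-0.3636, 0.0909).
The basis stays optimal until barley beer reaches 0; allowable decrease = 27.5 hr.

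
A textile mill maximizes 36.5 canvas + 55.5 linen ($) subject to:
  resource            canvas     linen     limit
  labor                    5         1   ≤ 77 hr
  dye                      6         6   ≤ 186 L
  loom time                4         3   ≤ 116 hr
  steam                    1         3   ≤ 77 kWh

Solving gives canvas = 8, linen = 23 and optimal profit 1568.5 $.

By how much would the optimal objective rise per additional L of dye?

4.5

Check each constraint at x*: labor 63/77 (slack 14); dye 186/186 (tight); loom time 101/116 (slack 15); steam 77/77 (tight).
Slack constraints have shadow price 0 (complementary slackness).
Dual feasibility on the basic columns requires 6·y_dye + 1·y_steam = 36.5, 6·y_dye + 3·y_steam = 55.5.
Solving: y_dye = 4.5, y_steam = 9.5.
Shadow price of dye = 4.5.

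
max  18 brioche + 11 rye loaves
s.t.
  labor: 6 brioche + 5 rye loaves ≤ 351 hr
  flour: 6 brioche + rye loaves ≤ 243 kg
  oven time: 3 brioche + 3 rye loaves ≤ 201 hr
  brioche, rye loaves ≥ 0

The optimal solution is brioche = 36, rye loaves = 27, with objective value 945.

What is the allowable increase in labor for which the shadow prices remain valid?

Binding constraints: labor, flour. The basis is B = [[6,5],[6,1]] with det -24.
Per unit increase in labor, x* moves by d = (-0.0417, 0.25).
The basis stays optimal until oven time becomes binding; allowable increase = 19.2 hr.

19.2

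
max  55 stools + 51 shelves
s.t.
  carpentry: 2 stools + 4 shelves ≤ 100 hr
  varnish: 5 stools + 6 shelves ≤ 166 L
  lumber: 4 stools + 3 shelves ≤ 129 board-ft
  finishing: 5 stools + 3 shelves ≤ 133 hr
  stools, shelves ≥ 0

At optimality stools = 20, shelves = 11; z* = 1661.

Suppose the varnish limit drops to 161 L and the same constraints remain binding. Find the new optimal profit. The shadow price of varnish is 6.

1631

Δb = -5, so new z* = 1661 + (6)·(-5) = 1661 − 30 = 1631.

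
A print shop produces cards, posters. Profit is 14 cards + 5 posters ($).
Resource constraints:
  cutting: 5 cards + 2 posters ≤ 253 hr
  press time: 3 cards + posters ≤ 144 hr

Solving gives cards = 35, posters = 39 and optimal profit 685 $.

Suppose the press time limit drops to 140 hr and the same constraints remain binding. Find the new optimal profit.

At the optimum: cutting uses 253 of 253 (binding); press time uses 144 of 144 (binding).
Dual feasibility on the basic columns requires 5·y_cutting + 3·y_press time = 14, 2·y_cutting + 1·y_press time = 5.
Solving: y_cutting = 1, y_press time = 3.
Δz = y_press time·Δb = 3 × (-4) = -12, so new z* = 685 − 12 = 673.

673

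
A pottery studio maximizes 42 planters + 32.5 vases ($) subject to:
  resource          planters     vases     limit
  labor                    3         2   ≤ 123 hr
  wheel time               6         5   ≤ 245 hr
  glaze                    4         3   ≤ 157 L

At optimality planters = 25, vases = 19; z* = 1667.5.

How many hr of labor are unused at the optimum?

10

labor used = 3·25 + 2·19 = 113; slack = 123 − 113 = 10.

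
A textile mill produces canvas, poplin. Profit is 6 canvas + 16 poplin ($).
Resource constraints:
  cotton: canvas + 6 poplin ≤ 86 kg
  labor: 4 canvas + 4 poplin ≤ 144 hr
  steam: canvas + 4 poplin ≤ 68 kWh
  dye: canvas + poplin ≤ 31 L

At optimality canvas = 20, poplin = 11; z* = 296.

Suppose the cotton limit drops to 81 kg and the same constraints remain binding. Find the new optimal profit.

286

Binding: cotton and dye. Non-binding: labor (20 unused), steam (4 unused).
By complementary slackness, y = 0 for the non-binding constraints.
From A_Bᵀ y = c: 1·y_cotton + 1·y_dye = 6; 6·y_cotton + 1·y_dye = 16.
This yields shadow prices y_cotton = 2, y_dye = 4.
Δz = y_cotton·Δb = 2 × (-5) = -10, so new z* = 296 − 10 = 286.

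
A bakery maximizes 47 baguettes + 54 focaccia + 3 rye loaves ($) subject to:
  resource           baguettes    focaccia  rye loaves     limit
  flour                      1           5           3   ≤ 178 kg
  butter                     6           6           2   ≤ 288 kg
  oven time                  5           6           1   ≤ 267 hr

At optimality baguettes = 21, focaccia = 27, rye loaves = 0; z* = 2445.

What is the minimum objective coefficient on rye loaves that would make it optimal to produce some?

11

Binding: butter and oven time. Non-binding: flour (22 unused).
Since flour is not tight, its dual is 0.
Dual feasibility on the basic columns requires 6·y_butter + 5·y_oven time = 47, 6·y_butter + 6·y_oven time = 54.
→ y_butter = 2 and y_oven time = 7.
rye loaves enters the basis when its profit ≥ yᵀa₃ = 2·2 + 7·1 = 11.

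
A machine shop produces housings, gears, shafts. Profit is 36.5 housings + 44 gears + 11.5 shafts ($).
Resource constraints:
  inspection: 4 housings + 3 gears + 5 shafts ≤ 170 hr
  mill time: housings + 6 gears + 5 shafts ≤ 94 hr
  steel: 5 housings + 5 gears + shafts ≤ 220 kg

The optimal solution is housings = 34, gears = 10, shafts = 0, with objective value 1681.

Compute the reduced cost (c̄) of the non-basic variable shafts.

Binding: mill time and steel. Non-binding: inspection (4 unused).
Since inspection is not tight, its dual is 0.
From A_Bᵀ y = c: 1·y_mill time + 5·y_steel = 36.5; 6·y_mill time + 5·y_steel = 44.
→ y_mill time = 1.5 and y_steel = 7.
Reduced cost of shafts: c₃ − yᵀa₃ = 11.5 − (1.5·5 + 7·1) = 11.5 − 14.5 = -3.

-3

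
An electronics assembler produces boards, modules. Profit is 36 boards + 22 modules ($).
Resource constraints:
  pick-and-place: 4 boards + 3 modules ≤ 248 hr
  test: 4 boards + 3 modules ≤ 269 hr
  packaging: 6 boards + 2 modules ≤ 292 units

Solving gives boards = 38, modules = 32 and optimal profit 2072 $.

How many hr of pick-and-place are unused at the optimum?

0

pick-and-place used = 4·38 + 3·32 = 248; slack = 248 − 248 = 0.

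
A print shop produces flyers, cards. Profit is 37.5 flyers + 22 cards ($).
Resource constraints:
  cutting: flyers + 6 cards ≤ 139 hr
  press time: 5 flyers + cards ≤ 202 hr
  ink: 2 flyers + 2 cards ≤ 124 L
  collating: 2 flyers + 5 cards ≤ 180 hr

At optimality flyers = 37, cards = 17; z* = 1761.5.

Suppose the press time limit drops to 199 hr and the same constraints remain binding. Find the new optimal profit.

At the optimum: cutting uses 139 of 139 (binding); press time uses 202 of 202 (binding); ink uses 108 of 124 (slack = 16); collating uses 159 of 180 (slack = 21).
By complementary slackness, y = 0 for the non-binding constraints.
Dual feasibility on the basic columns requires 1·y_cutting + 5·y_press time = 37.5, 6·y_cutting + 1·y_press time = 22.
Solving: y_cutting = 2.5, y_press time = 7.
Δz = y_press time·Δb = 7 × (-3) = -21, so new z* = 1761.5 − 21 = 1740.5.

1740.5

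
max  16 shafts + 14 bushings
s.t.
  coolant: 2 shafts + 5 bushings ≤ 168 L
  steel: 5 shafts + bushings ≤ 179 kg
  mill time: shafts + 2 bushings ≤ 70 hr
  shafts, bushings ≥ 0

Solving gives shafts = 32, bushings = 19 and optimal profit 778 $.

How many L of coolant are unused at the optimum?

9

coolant used = 2·32 + 5·19 = 159; slack = 168 − 159 = 9.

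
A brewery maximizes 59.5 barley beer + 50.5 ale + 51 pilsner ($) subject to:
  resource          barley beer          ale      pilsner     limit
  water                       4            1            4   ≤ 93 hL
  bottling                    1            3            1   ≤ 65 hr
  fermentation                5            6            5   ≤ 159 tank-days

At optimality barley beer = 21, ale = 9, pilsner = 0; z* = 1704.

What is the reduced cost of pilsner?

-8.5

At the optimum: water uses 93 of 93 (binding); bottling uses 48 of 65 (slack = 17); fermentation uses 159 of 159 (binding).
Since bottling is not tight, its dual is 0.
Dual feasibility on the basic columns requires 4·y_water + 5·y_fermentation = 59.5, 1·y_water + 6·y_fermentation = 50.5.
Solving: y_water = 5.5, y_fermentation = 7.5.
Reduced cost of pilsner: c₃ − yᵀa₃ = 51 − (5.5·4 + 7.5·5) = 51 − 59.5 = -8.5.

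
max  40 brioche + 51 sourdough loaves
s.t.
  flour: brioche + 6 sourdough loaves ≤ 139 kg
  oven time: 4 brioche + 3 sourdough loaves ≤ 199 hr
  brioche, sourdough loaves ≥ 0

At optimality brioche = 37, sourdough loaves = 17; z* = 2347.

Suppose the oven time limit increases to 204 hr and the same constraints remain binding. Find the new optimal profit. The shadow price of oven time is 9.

Δb = 5, so new z* = 2347 + (9)·(5) = 2347 + 45 = 2392.

2392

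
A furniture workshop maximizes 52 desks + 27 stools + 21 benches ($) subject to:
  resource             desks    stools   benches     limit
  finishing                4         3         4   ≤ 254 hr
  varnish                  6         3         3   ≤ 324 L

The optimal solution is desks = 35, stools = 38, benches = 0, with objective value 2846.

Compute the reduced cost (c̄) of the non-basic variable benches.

-7

At the optimum: finishing uses 254 of 254 (binding); varnish uses 324 of 324 (binding).
Dual feasibility on the basic columns requires 4·y_finishing + 6·y_varnish = 52, 3·y_finishing + 3·y_varnish = 27.
This yields shadow prices y_finishing = 1, y_varnish = 8.
Reduced cost of benches: c₃ − yᵀa₃ = 21 − (1·4 + 8·3) = 21 − 28 = -7.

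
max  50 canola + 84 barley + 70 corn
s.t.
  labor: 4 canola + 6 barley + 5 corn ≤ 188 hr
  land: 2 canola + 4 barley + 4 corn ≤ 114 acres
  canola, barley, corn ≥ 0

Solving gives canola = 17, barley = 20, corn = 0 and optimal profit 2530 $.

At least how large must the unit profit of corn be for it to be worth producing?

76

Check each constraint at x*: labor 188/188 (tight); land 114/114 (tight).
From A_Bᵀ y = c: 4·y_labor + 2·y_land = 50; 6·y_labor + 4·y_land = 84.
Solving: y_labor = 8, y_land = 9.
corn enters the basis when its profit ≥ yᵀa₃ = 8·5 + 9·4 = 76.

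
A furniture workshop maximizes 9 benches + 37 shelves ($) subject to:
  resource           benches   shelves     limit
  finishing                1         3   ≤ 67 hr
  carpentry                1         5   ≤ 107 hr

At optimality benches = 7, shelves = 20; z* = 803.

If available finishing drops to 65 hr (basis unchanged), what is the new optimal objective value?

Check each constraint at x*: finishing 67/67 (tight); carpentry 107/107 (tight).
Dual feasibility on the basic columns requires 1·y_finishing + 1·y_carpentry = 9, 3·y_finishing + 5·y_carpentry = 37.
Solving: y_finishing = 4, y_carpentry = 5.
Δz = y_finishing·Δb = 4 × (-2) = -8, so new z* = 803 − 8 = 795.

795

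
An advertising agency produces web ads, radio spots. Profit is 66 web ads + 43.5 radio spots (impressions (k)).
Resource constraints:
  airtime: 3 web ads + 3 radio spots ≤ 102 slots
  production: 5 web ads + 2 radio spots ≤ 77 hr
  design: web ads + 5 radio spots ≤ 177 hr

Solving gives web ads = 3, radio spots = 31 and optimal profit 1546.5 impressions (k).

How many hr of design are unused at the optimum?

19

design used = 1·3 + 5·31 = 158; slack = 177 − 158 = 19.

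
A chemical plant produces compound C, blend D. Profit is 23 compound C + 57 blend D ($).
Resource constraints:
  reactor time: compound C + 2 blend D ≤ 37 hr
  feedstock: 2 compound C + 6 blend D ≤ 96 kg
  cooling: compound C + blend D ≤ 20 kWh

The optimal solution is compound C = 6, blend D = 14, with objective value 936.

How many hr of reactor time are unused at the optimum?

3

reactor time used = 1·6 + 2·14 = 34; slack = 37 − 34 = 3.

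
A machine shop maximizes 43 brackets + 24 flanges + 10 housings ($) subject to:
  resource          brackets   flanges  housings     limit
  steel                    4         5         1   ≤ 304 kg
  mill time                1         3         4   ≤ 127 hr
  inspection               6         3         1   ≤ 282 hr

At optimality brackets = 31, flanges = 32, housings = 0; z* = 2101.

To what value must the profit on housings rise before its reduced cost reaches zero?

11

Binding: mill time and inspection. Non-binding: steel (20 unused).
By complementary slackness, y = 0 for the non-binding constraint.
Dual feasibility on the basic columns requires 1·y_mill time + 6·y_inspection = 43, 3·y_mill time + 3·y_inspection = 24.
→ y_mill time = 1 and y_inspection = 7.
housings enters the basis when its profit ≥ yᵀa₃ = 1·4 + 7·1 = 11.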